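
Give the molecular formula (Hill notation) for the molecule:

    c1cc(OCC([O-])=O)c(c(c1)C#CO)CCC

C13H13O4-

Heavy atoms from the SMILES: 13 C, 4 O.
Implicit hydrogens by atom environment:
  3 × C: 2 H each → 6
  3 × C (aromatic): 1 H each → 3
  3 × C (aromatic): no H
  3 × C: no H
  2 × O: no H
  1 × C: 3 H
  1 × O: 1 H
  1 × O (charge -1): no H
  Total hydrogens = 13.
Net charge -1.
Molecular formula: C13H13O4-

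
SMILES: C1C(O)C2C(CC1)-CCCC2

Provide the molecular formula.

C10H18O

Heavy atoms from the SMILES: 10 C, 1 O.
Implicit hydrogens by atom environment:
  7 × C: 2 H each → 14
  3 × C: 1 H each → 3
  1 × O: 1 H
  Total hydrogens = 18.
Molecular formula: C10H18O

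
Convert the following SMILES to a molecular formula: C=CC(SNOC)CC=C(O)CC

C9H17NO2S

Heavy atoms from the SMILES: 9 C, 1 N, 2 O, 1 S.
Implicit hydrogens by atom environment:
  3 × C: 2 H each → 6
  3 × C: 1 H each → 3
  2 × C: 3 H each → 6
  1 × C: no H
  1 × N: 1 H
  1 × O: 1 H
  1 × O: no H
  1 × S: no H
  Total hydrogens = 17.
Molecular formula: C9H17NO2S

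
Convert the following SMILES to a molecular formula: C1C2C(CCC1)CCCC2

C10H18

Heavy atoms from the SMILES: 10 C.
Implicit hydrogens by atom environment:
  8 × C: 2 H each → 16
  2 × C: 1 H each → 2
  Total hydrogens = 18.
Molecular formula: C10H18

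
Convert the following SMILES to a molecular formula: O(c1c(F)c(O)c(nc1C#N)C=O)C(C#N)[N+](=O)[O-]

C9H3FN4O5

Heavy atoms from the SMILES: 9 C, 1 F, 4 N, 5 O.
Implicit hydrogens by atom environment:
  5 × C (aromatic): no H
  3 × O: no H
  2 × C: 1 H each → 2
  2 × C: no H
  2 × N: no H
  1 × F: no H
  1 × N (aromatic): no H
  1 × N (charge +1): no H
  1 × O: 1 H
  1 × O (charge -1): no H
  Total hydrogens = 3.
Molecular formula: C9H3FN4O5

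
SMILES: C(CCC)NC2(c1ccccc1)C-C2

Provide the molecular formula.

C13H19N

Heavy atoms from the SMILES: 13 C, 1 N.
Implicit hydrogens by atom environment:
  5 × C: 2 H each → 10
  5 × C (aromatic): 1 H each → 5
  1 × C: 3 H
  1 × C: no H
  1 × C (aromatic): no H
  1 × N: 1 H
  Total hydrogens = 19.
Molecular formula: C13H19N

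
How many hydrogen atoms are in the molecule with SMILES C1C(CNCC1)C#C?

11

Hydrogens are implicit in SMILES; fill each atom to its normal valence:
  4 × C: 2 H each → 8
  2 × C: 1 H each → 2
  1 × C: no H
  1 × N: 1 H
  Total hydrogens = 11.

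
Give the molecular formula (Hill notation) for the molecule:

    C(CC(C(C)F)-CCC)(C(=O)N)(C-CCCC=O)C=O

Heavy atoms from the SMILES: 15 C, 1 F, 1 N, 3 O.
Implicit hydrogens by atom environment:
  7 × C: 2 H each → 14
  4 × C: 1 H each → 4
  3 × O: no H
  2 × C: 3 H each → 6
  2 × C: no H
  1 × F: no H
  1 × N: 2 H
  Total hydrogens = 26.
Molecular formula: C15H26FNO3

C15H26FNO3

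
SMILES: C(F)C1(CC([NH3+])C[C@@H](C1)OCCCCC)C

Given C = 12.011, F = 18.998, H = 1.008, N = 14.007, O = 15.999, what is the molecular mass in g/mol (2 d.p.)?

232.36

Molecular formula: C13H27FNO+.
M = 13×12.011 + 1×18.998 + 27×1.008 + 1×14.007 + 1×15.999 = 232.36 g/mol.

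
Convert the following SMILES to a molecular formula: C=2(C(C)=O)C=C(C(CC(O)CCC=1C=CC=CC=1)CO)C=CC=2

C20H24O3

Heavy atoms from the SMILES: 20 C, 3 O.
Implicit hydrogens by atom environment:
  9 × C (aromatic): 1 H each → 9
  4 × C: 2 H each → 8
  3 × C (aromatic): no H
  2 × C: 1 H each → 2
  2 × O: 1 H each → 2
  1 × C: 3 H
  1 × C: no H
  1 × O: no H
  Total hydrogens = 24.
Molecular formula: C20H24O3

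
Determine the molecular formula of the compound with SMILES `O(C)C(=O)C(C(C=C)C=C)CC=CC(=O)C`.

Heavy atoms from the SMILES: 13 C, 3 O.
Implicit hydrogens by atom environment:
  6 × C: 1 H each → 6
  3 × C: 2 H each → 6
  3 × O: no H
  2 × C: 3 H each → 6
  2 × C: no H
  Total hydrogens = 18.
Molecular formula: C13H18O3

C13H18O3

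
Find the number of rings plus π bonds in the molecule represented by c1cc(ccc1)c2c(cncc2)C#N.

10

Molecular formula from the SMILES: C12H8N2.
DoU = (2C + 2 + N − H − X)/2 = (2·12 + 2 + 2 − 8 − 0)/2 = 20/2 = 10.
(Structurally: 2 ring(s) + 8 π bond(s) = 10.)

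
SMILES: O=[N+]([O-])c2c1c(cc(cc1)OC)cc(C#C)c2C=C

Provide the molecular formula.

C15H11NO3

Heavy atoms from the SMILES: 15 C, 1 N, 3 O.
Implicit hydrogens by atom environment:
  6 × C (aromatic): no H
  4 × C (aromatic): 1 H each → 4
  2 × C: 1 H each → 2
  2 × O: no H
  1 × C: 3 H
  1 × C: 2 H
  1 × C: no H
  1 × N (charge +1): no H
  1 × O (charge -1): no H
  Total hydrogens = 11.
Molecular formula: C15H11NO3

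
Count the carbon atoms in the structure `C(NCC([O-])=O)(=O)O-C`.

The symbol for carbon appears 4 times in the SMILES.

4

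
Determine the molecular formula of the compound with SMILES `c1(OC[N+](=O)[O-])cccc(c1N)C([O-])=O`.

Heavy atoms from the SMILES: 8 C, 2 N, 5 O.
Implicit hydrogens by atom environment:
  3 × C (aromatic): 1 H each → 3
  3 × C (aromatic): no H
  3 × O: no H
  2 × O (charge -1): no H
  1 × C: 2 H
  1 × C: no H
  1 × N: 2 H
  1 × N (charge +1): no H
  Total hydrogens = 7.
Net charge -1.
Molecular formula: C8H7N2O5-

C8H7N2O5-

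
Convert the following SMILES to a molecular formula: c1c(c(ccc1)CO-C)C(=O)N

Heavy atoms from the SMILES: 9 C, 1 N, 2 O.
Implicit hydrogens by atom environment:
  4 × C (aromatic): 1 H each → 4
  2 × C (aromatic): no H
  2 × O: no H
  1 × C: 3 H
  1 × C: 2 H
  1 × C: no H
  1 × N: 2 H
  Total hydrogens = 11.
Molecular formula: C9H11NO2

C9H11NO2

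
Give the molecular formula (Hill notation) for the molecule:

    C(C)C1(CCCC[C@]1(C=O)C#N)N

Heavy atoms from the SMILES: 10 C, 2 N, 1 O.
Implicit hydrogens by atom environment:
  5 × C: 2 H each → 10
  3 × C: no H
  1 × C: 3 H
  1 × C: 1 H
  1 × N: 2 H
  1 × N: no H
  1 × O: no H
  Total hydrogens = 16.
Molecular formula: C10H16N2O

C10H16N2O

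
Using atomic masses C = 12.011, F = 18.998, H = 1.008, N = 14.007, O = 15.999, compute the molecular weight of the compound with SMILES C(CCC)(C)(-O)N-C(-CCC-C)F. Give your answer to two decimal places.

191.29

Molecular formula: C10H22FNO.
M = 10×12.011 + 1×18.998 + 22×1.008 + 1×14.007 + 1×15.999 = 191.29 g/mol.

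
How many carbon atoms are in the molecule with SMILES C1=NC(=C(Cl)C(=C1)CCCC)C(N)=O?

The symbol for carbon appears 10 times in the SMILES. (Cl is a single chlorine, not C + l.)

10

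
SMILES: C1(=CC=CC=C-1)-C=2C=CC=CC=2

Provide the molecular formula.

C12H10

Heavy atoms from the SMILES: 12 C.
Implicit hydrogens by atom environment:
  10 × C (aromatic): 1 H each → 10
  2 × C (aromatic): no H
  Total hydrogens = 10.
Molecular formula: C12H10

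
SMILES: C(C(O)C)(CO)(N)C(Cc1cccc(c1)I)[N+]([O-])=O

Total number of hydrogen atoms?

17

Hydrogens are implicit in SMILES; fill each atom to its normal valence:
  4 × C (aromatic): 1 H each → 4
  2 × C: 2 H each → 4
  2 × C: 1 H each → 2
  2 × C (aromatic): no H
  2 × O: 1 H each → 2
  1 × C: 3 H
  1 × C: no H
  1 × I: no H
  1 × N: 2 H
  1 × N (charge +1): no H
  1 × O: no H
  1 × O (charge -1): no H
  Total hydrogens = 17.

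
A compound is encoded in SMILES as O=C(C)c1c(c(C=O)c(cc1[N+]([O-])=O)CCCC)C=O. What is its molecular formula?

Heavy atoms from the SMILES: 14 C, 1 N, 5 O.
Implicit hydrogens by atom environment:
  5 × C (aromatic): no H
  4 × O: no H
  3 × C: 2 H each → 6
  2 × C: 3 H each → 6
  2 × C: 1 H each → 2
  1 × C (aromatic): 1 H
  1 × C: no H
  1 × N (charge +1): no H
  1 × O (charge -1): no H
  Total hydrogens = 15.
Molecular formula: C14H15NO5

C14H15NO5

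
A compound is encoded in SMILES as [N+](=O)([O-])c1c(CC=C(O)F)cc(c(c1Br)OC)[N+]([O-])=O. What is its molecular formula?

Heavy atoms from the SMILES: 1 Br, 10 C, 1 F, 2 N, 6 O.
Implicit hydrogens by atom environment:
  5 × C (aromatic): no H
  3 × O: no H
  2 × N (charge +1): no H
  2 × O (charge -1): no H
  1 × Br: no H
  1 × C: 3 H
  1 × C: 2 H
  1 × C (aromatic): 1 H
  1 × C: 1 H
  1 × C: no H
  1 × F: no H
  1 × O: 1 H
  Total hydrogens = 8.
Molecular formula: C10H8BrFN2O6

C10H8BrFN2O6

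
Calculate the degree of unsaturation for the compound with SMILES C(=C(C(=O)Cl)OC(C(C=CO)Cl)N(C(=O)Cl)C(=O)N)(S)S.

Molecular formula from the SMILES: C9H9Cl3N2O5S2.
DoU = (2C + 2 + N − H − X)/2 = (2·9 + 2 + 2 − 9 − 3)/2 = 10/2 = 5.
(Structurally: 0 ring(s) + 5 π bond(s) = 5.)

5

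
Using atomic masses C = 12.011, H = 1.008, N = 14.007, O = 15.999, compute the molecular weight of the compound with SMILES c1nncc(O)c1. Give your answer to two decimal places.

Molecular formula: C4H4N2O.
M = 4×12.011 + 4×1.008 + 2×14.007 + 1×15.999 = 96.09 g/mol.

96.09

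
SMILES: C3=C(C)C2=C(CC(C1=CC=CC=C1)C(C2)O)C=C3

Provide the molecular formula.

C17H18O

Heavy atoms from the SMILES: 17 C, 1 O.
Implicit hydrogens by atom environment:
  8 × C (aromatic): 1 H each → 8
  4 × C (aromatic): no H
  2 × C: 2 H each → 4
  2 × C: 1 H each → 2
  1 × C: 3 H
  1 × O: 1 H
  Total hydrogens = 18.
Molecular formula: C17H18O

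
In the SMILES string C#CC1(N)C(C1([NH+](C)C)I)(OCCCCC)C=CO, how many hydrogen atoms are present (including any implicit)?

Hydrogens are implicit in SMILES; fill each atom to its normal valence:
  4 × C: 2 H each → 8
  4 × C: no H
  3 × C: 3 H each → 9
  3 × C: 1 H each → 3
  1 × I: no H
  1 × N: 2 H
  1 × N (charge +1): 1 H
  1 × O: 1 H
  1 × O: no H
  Total hydrogens = 24.

24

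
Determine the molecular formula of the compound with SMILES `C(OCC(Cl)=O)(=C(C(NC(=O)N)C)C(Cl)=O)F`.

Heavy atoms from the SMILES: 8 C, 2 Cl, 1 F, 2 N, 4 O.
Implicit hydrogens by atom environment:
  5 × C: no H
  4 × O: no H
  2 × Cl: no H
  1 × C: 3 H
  1 × C: 2 H
  1 × C: 1 H
  1 × F: no H
  1 × N: 2 H
  1 × N: 1 H
  Total hydrogens = 9.
Molecular formula: C8H9Cl2FN2O4

C8H9Cl2FN2O4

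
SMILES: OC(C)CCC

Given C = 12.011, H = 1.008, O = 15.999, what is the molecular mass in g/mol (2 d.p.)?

88.15

Molecular formula: C5H12O.
M = 5×12.011 + 12×1.008 + 1×15.999 = 88.15 g/mol.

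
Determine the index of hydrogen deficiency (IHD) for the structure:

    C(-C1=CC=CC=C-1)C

Molecular formula from the SMILES: C8H10.
DoU = (2C + 2 + N − H − X)/2 = (2·8 + 2 + 0 − 10 − 0)/2 = 8/2 = 4.
(Structurally: 1 ring(s) + 3 π bond(s) = 4.)

4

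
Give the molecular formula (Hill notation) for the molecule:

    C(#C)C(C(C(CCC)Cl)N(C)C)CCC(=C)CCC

C17H30ClN

Heavy atoms from the SMILES: 17 C, 1 Cl, 1 N.
Implicit hydrogens by atom environment:
  7 × C: 2 H each → 14
  4 × C: 3 H each → 12
  4 × C: 1 H each → 4
  2 × C: no H
  1 × Cl: no H
  1 × N: no H
  Total hydrogens = 30.
Molecular formula: C17H30ClN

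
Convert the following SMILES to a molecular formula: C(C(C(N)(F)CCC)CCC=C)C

C11H22FN

Heavy atoms from the SMILES: 11 C, 1 F, 1 N.
Implicit hydrogens by atom environment:
  6 × C: 2 H each → 12
  2 × C: 3 H each → 6
  2 × C: 1 H each → 2
  1 × C: no H
  1 × F: no H
  1 × N: 2 H
  Total hydrogens = 22.
Molecular formula: C11H22FN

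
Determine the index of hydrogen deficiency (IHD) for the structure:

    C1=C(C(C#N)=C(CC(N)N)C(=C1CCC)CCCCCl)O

6

Molecular formula from the SMILES: C16H24ClN3O.
DoU = (2C + 2 + N − H − X)/2 = (2·16 + 2 + 3 − 24 − 1)/2 = 12/2 = 6.
(Structurally: 1 ring(s) + 5 π bond(s) = 6.)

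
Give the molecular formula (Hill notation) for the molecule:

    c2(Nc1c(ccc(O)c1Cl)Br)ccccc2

Heavy atoms from the SMILES: 1 Br, 12 C, 1 Cl, 1 N, 1 O.
Implicit hydrogens by atom environment:
  7 × C (aromatic): 1 H each → 7
  5 × C (aromatic): no H
  1 × Br: no H
  1 × Cl: no H
  1 × N: 1 H
  1 × O: 1 H
  Total hydrogens = 9.
Molecular formula: C12H9BrClNO

C12H9BrClNO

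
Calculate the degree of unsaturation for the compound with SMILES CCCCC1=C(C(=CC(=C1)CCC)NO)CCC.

4

Molecular formula from the SMILES: C16H27NO.
DoU = (2C + 2 + N − H − X)/2 = (2·16 + 2 + 1 − 27 − 0)/2 = 8/2 = 4.
(Structurally: 1 ring(s) + 3 π bond(s) = 4.)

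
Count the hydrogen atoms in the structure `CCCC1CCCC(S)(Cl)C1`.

17

Hydrogens are implicit in SMILES; fill each atom to its normal valence:
  6 × C: 2 H each → 12
  1 × C: 3 H
  1 × C: 1 H
  1 × C: no H
  1 × Cl: no H
  1 × S: 1 H
  Total hydrogens = 17.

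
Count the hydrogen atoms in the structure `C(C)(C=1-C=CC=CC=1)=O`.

Hydrogens are implicit in SMILES; fill each atom to its normal valence:
  5 × C (aromatic): 1 H each → 5
  1 × C: 3 H
  1 × C (aromatic): no H
  1 × C: no H
  1 × O: no H
  Total hydrogens = 8.

8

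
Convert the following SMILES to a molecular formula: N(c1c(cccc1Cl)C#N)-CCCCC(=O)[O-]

Heavy atoms from the SMILES: 12 C, 1 Cl, 2 N, 2 O.
Implicit hydrogens by atom environment:
  4 × C: 2 H each → 8
  3 × C (aromatic): 1 H each → 3
  3 × C (aromatic): no H
  2 × C: no H
  1 × Cl: no H
  1 × N: 1 H
  1 × N: no H
  1 × O: no H
  1 × O (charge -1): no H
  Total hydrogens = 12.
Net charge -1.
Molecular formula: C12H12ClN2O2-

C12H12ClN2O2-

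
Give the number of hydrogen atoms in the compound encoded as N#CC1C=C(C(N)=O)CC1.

Hydrogens are implicit in SMILES; fill each atom to its normal valence:
  3 × C: no H
  2 × C: 2 H each → 4
  2 × C: 1 H each → 2
  1 × N: 2 H
  1 × N: no H
  1 × O: no H
  Total hydrogens = 8.

8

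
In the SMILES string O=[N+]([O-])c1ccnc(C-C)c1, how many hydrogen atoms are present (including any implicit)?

8

Hydrogens are implicit in SMILES; fill each atom to its normal valence:
  3 × C (aromatic): 1 H each → 3
  2 × C (aromatic): no H
  1 × C: 3 H
  1 × C: 2 H
  1 × N (aromatic): no H
  1 × N (charge +1): no H
  1 × O: no H
  1 × O (charge -1): no H
  Total hydrogens = 8.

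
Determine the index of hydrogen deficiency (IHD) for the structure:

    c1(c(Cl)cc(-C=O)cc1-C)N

Molecular formula from the SMILES: C8H8ClNO.
DoU = (2C + 2 + N − H − X)/2 = (2·8 + 2 + 1 − 8 − 1)/2 = 10/2 = 5.
(Structurally: 1 ring(s) + 4 π bond(s) = 5.)

5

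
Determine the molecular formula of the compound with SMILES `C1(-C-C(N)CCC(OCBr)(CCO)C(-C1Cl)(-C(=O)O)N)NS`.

Heavy atoms from the SMILES: 1 Br, 12 C, 1 Cl, 3 N, 4 O, 1 S.
Implicit hydrogens by atom environment:
  6 × C: 2 H each → 12
  3 × C: 1 H each → 3
  3 × C: no H
  2 × N: 2 H each → 4
  2 × O: 1 H each → 2
  2 × O: no H
  1 × Br: no H
  1 × Cl: no H
  1 × N: 1 H
  1 × S: 1 H
  Total hydrogens = 23.
Molecular formula: C12H23BrClN3O4S

C12H23BrClN3O4S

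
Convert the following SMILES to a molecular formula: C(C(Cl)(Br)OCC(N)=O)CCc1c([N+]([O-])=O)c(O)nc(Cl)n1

Heavy atoms from the SMILES: 1 Br, 10 C, 2 Cl, 4 N, 5 O.
Implicit hydrogens by atom environment:
  4 × C: 2 H each → 8
  4 × C (aromatic): no H
  3 × O: no H
  2 × C: no H
  2 × Cl: no H
  2 × N (aromatic): no H
  1 × Br: no H
  1 × N: 2 H
  1 × N (charge +1): no H
  1 × O: 1 H
  1 × O (charge -1): no H
  Total hydrogens = 11.
Molecular formula: C10H11BrCl2N4O5

C10H11BrCl2N4O5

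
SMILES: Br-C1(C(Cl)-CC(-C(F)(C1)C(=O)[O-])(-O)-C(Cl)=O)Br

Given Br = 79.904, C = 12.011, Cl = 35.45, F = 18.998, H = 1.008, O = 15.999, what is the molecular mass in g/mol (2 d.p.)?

Molecular formula: C8H6Br2Cl2FO4-.
M = 2×79.904 + 8×12.011 + 2×35.45 + 1×18.998 + 6×1.008 + 4×15.999 = 415.84 g/mol.

415.84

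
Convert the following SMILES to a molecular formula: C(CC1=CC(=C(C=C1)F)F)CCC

Heavy atoms from the SMILES: 11 C, 2 F.
Implicit hydrogens by atom environment:
  4 × C: 2 H each → 8
  3 × C (aromatic): 1 H each → 3
  3 × C (aromatic): no H
  2 × F: no H
  1 × C: 3 H
  Total hydrogens = 14.
Molecular formula: C11H14F2

C11H14F2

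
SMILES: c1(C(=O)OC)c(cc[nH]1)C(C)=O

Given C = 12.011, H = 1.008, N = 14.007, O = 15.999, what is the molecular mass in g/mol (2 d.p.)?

Molecular formula: C8H9NO3.
M = 8×12.011 + 9×1.008 + 1×14.007 + 3×15.999 = 167.16 g/mol.

167.16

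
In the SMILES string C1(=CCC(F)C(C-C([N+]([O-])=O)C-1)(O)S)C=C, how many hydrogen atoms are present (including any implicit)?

Hydrogens are implicit in SMILES; fill each atom to its normal valence:
  4 × C: 2 H each → 8
  4 × C: 1 H each → 4
  2 × C: no H
  1 × F: no H
  1 × N (charge +1): no H
  1 × O: 1 H
  1 × O: no H
  1 × O (charge -1): no H
  1 × S: 1 H
  Total hydrogens = 14.

14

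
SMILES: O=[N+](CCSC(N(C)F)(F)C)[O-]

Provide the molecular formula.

C5H10F2N2O2S

Heavy atoms from the SMILES: 5 C, 2 F, 2 N, 2 O, 1 S.
Implicit hydrogens by atom environment:
  2 × C: 3 H each → 6
  2 × C: 2 H each → 4
  2 × F: no H
  1 × C: no H
  1 × N: no H
  1 × N (charge +1): no H
  1 × O: no H
  1 × O (charge -1): no H
  1 × S: no H
  Total hydrogens = 10.
Molecular formula: C5H10F2N2O2S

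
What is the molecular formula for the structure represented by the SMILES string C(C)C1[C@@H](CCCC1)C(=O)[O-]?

C9H15O2-

Heavy atoms from the SMILES: 9 C, 2 O.
Implicit hydrogens by atom environment:
  5 × C: 2 H each → 10
  2 × C: 1 H each → 2
  1 × C: 3 H
  1 × C: no H
  1 × O: no H
  1 × O (charge -1): no H
  Total hydrogens = 15.
Net charge -1.
Molecular formula: C9H15O2-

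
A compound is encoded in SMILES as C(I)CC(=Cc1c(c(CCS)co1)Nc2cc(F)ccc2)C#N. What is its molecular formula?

C17H16FIN2OS

Heavy atoms from the SMILES: 17 C, 1 F, 1 I, 2 N, 1 O, 1 S.
Implicit hydrogens by atom environment:
  5 × C (aromatic): 1 H each → 5
  5 × C (aromatic): no H
  4 × C: 2 H each → 8
  2 × C: no H
  1 × C: 1 H
  1 × F: no H
  1 × I: no H
  1 × N: 1 H
  1 × N: no H
  1 × O (aromatic): no H
  1 × S: 1 H
  Total hydrogens = 16.
Molecular formula: C17H16FIN2OS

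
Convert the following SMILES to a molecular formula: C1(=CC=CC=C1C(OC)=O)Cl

C8H7ClO2

Heavy atoms from the SMILES: 8 C, 1 Cl, 2 O.
Implicit hydrogens by atom environment:
  4 × C (aromatic): 1 H each → 4
  2 × C (aromatic): no H
  2 × O: no H
  1 × C: 3 H
  1 × C: no H
  1 × Cl: no H
  Total hydrogens = 7.
Molecular formula: C8H7ClO2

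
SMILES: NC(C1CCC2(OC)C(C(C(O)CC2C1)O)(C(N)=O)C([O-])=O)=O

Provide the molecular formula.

Heavy atoms from the SMILES: 14 C, 2 N, 7 O.
Implicit hydrogens by atom environment:
  5 × C: no H
  4 × C: 2 H each → 8
  4 × C: 1 H each → 4
  4 × O: no H
  2 × N: 2 H each → 4
  2 × O: 1 H each → 2
  1 × C: 3 H
  1 × O (charge -1): no H
  Total hydrogens = 21.
Net charge -1.
Molecular formula: C14H21N2O7-

C14H21N2O7-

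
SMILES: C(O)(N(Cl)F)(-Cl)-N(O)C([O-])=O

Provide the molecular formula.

Heavy atoms from the SMILES: 2 C, 2 Cl, 1 F, 2 N, 4 O.
Implicit hydrogens by atom environment:
  2 × C: no H
  2 × Cl: no H
  2 × N: no H
  2 × O: 1 H each → 2
  1 × F: no H
  1 × O: no H
  1 × O (charge -1): no H
  Total hydrogens = 2.
Net charge -1.
Molecular formula: C2H2Cl2FN2O4-

C2H2Cl2FN2O4-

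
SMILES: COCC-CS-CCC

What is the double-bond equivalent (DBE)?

0

Molecular formula from the SMILES: C7H16OS.
DoU = (2C + 2 + N − H − X)/2 = (2·7 + 2 + 0 − 16 − 0)/2 = 0/2 = 0.
(Structurally: 0 ring(s) + 0 π bond(s) = 0.)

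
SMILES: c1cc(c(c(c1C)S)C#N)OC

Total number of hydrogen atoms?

9

Hydrogens are implicit in SMILES; fill each atom to its normal valence:
  4 × C (aromatic): no H
  2 × C: 3 H each → 6
  2 × C (aromatic): 1 H each → 2
  1 × C: no H
  1 × N: no H
  1 × O: no H
  1 × S: 1 H
  Total hydrogens = 9.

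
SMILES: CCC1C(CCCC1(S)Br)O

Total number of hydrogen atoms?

15

Hydrogens are implicit in SMILES; fill each atom to its normal valence:
  4 × C: 2 H each → 8
  2 × C: 1 H each → 2
  1 × Br: no H
  1 × C: 3 H
  1 × C: no H
  1 × O: 1 H
  1 × S: 1 H
  Total hydrogens = 15.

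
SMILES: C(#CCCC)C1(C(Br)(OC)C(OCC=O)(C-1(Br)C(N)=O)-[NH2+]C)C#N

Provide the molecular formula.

C15H20Br2N3O4+

Heavy atoms from the SMILES: 2 Br, 15 C, 3 N, 4 O.
Implicit hydrogens by atom environment:
  8 × C: no H
  4 × O: no H
  3 × C: 3 H each → 9
  3 × C: 2 H each → 6
  2 × Br: no H
  1 × C: 1 H
  1 × N (charge +1): 2 H
  1 × N: 2 H
  1 × N: no H
  Total hydrogens = 20.
Net charge +1.
Molecular formula: C15H20Br2N3O4+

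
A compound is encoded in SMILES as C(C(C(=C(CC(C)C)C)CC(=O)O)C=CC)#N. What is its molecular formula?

Heavy atoms from the SMILES: 14 C, 1 N, 2 O.
Implicit hydrogens by atom environment:
  4 × C: 3 H each → 12
  4 × C: 1 H each → 4
  4 × C: no H
  2 × C: 2 H each → 4
  1 × N: no H
  1 × O: 1 H
  1 × O: no H
  Total hydrogens = 21.
Molecular formula: C14H21NO2

C14H21NO2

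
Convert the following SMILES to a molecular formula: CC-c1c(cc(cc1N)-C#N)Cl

Heavy atoms from the SMILES: 9 C, 1 Cl, 2 N.
Implicit hydrogens by atom environment:
  4 × C (aromatic): no H
  2 × C (aromatic): 1 H each → 2
  1 × C: 3 H
  1 × C: 2 H
  1 × C: no H
  1 × Cl: no H
  1 × N: 2 H
  1 × N: no H
  Total hydrogens = 9.
Molecular formula: C9H9ClN2

C9H9ClN2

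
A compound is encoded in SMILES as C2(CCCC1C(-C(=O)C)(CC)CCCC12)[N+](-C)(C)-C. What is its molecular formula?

Heavy atoms from the SMILES: 17 C, 1 N, 1 O.
Implicit hydrogens by atom environment:
  7 × C: 2 H each → 14
  5 × C: 3 H each → 15
  3 × C: 1 H each → 3
  2 × C: no H
  1 × N (charge +1): no H
  1 × O: no H
  Total hydrogens = 32.
Net charge +1.
Molecular formula: C17H32NO+

C17H32NO+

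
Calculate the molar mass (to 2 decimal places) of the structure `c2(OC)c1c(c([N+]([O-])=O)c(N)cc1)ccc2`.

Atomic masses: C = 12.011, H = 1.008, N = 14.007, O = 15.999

218.21

Molecular formula: C11H10N2O3.
M = 11×12.011 + 10×1.008 + 2×14.007 + 3×15.999 = 218.21 g/mol.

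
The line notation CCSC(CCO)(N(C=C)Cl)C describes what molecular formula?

Heavy atoms from the SMILES: 8 C, 1 Cl, 1 N, 1 O, 1 S.
Implicit hydrogens by atom environment:
  4 × C: 2 H each → 8
  2 × C: 3 H each → 6
  1 × C: 1 H
  1 × C: no H
  1 × Cl: no H
  1 × N: no H
  1 × O: 1 H
  1 × S: no H
  Total hydrogens = 16.
Molecular formula: C8H16ClNOS

C8H16ClNOS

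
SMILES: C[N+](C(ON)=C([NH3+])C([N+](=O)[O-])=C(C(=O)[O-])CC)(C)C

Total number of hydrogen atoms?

Hydrogens are implicit in SMILES; fill each atom to its normal valence:
  5 × C: no H
  4 × C: 3 H each → 12
  3 × O: no H
  2 × N (charge +1): no H
  2 × O (charge -1): no H
  1 × C: 2 H
  1 × N (charge +1): 3 H
  1 × N: 2 H
  Total hydrogens = 19.

19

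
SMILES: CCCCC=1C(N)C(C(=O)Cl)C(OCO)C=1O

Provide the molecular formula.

C11H18ClNO4

Heavy atoms from the SMILES: 11 C, 1 Cl, 1 N, 4 O.
Implicit hydrogens by atom environment:
  4 × C: 2 H each → 8
  3 × C: 1 H each → 3
  3 × C: no H
  2 × O: 1 H each → 2
  2 × O: no H
  1 × C: 3 H
  1 × Cl: no H
  1 × N: 2 H
  Total hydrogens = 18.
Molecular formula: C11H18ClNO4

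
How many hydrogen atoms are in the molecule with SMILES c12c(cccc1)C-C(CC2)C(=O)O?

Hydrogens are implicit in SMILES; fill each atom to its normal valence:
  4 × C (aromatic): 1 H each → 4
  3 × C: 2 H each → 6
  2 × C (aromatic): no H
  1 × C: 1 H
  1 × C: no H
  1 × O: 1 H
  1 × O: no H
  Total hydrogens = 12.

12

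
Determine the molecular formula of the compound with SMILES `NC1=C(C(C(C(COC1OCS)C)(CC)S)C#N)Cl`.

Heavy atoms from the SMILES: 12 C, 1 Cl, 2 N, 2 O, 2 S.
Implicit hydrogens by atom environment:
  4 × C: no H
  3 × C: 2 H each → 6
  3 × C: 1 H each → 3
  2 × C: 3 H each → 6
  2 × O: no H
  2 × S: 1 H each → 2
  1 × Cl: no H
  1 × N: 2 H
  1 × N: no H
  Total hydrogens = 19.
Molecular formula: C12H19ClN2O2S2

C12H19ClN2O2S2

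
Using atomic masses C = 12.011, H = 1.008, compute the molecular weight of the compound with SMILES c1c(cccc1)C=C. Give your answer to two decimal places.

Molecular formula: C8H8.
M = 8×12.011 + 8×1.008 = 104.15 g/mol.

104.15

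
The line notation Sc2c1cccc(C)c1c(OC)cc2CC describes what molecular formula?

C14H16OS

Heavy atoms from the SMILES: 14 C, 1 O, 1 S.
Implicit hydrogens by atom environment:
  6 × C (aromatic): no H
  4 × C (aromatic): 1 H each → 4
  3 × C: 3 H each → 9
  1 × C: 2 H
  1 × O: no H
  1 × S: 1 H
  Total hydrogens = 16.
Molecular formula: C14H16OS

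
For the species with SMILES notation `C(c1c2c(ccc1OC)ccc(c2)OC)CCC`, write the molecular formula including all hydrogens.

Heavy atoms from the SMILES: 16 C, 2 O.
Implicit hydrogens by atom environment:
  5 × C (aromatic): 1 H each → 5
  5 × C (aromatic): no H
  3 × C: 3 H each → 9
  3 × C: 2 H each → 6
  2 × O: no H
  Total hydrogens = 20.
Molecular formula: C16H20O2

C16H20O2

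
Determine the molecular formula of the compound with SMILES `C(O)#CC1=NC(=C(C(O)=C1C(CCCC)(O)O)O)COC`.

Heavy atoms from the SMILES: 14 C, 1 N, 6 O.
Implicit hydrogens by atom environment:
  5 × C (aromatic): no H
  5 × O: 1 H each → 5
  4 × C: 2 H each → 8
  3 × C: no H
  2 × C: 3 H each → 6
  1 × N (aromatic): no H
  1 × O: no H
  Total hydrogens = 19.
Molecular formula: C14H19NO6

C14H19NO6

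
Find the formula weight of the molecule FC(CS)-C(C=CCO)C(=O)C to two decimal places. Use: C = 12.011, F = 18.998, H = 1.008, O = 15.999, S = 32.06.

Molecular formula: C8H13FO2S.
M = 8×12.011 + 1×18.998 + 13×1.008 + 2×15.999 + 1×32.06 = 192.25 g/mol.

192.25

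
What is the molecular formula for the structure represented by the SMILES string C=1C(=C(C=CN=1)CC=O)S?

Heavy atoms from the SMILES: 7 C, 1 N, 1 O, 1 S.
Implicit hydrogens by atom environment:
  3 × C (aromatic): 1 H each → 3
  2 × C (aromatic): no H
  1 × C: 2 H
  1 × C: 1 H
  1 × N (aromatic): no H
  1 × O: no H
  1 × S: 1 H
  Total hydrogens = 7.
Molecular formula: C7H7NOS

C7H7NOS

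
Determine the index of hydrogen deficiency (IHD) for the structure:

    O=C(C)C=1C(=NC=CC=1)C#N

Molecular formula from the SMILES: C8H6N2O.
DoU = (2C + 2 + N − H − X)/2 = (2·8 + 2 + 2 − 6 − 0)/2 = 14/2 = 7.
(Structurally: 1 ring(s) + 6 π bond(s) = 7.)

7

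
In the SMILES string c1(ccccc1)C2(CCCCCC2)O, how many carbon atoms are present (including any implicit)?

13

The symbol for carbon appears 13 times in the SMILES. Lowercase c denotes aromatic carbon and counts toward C.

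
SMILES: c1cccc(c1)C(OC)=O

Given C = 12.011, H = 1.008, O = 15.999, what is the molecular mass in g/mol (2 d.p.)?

Molecular formula: C8H8O2.
M = 8×12.011 + 8×1.008 + 2×15.999 = 136.15 g/mol.

136.15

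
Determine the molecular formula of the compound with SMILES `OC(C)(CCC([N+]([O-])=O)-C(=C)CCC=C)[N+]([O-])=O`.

Heavy atoms from the SMILES: 11 C, 2 N, 5 O.
Implicit hydrogens by atom environment:
  6 × C: 2 H each → 12
  2 × C: 1 H each → 2
  2 × C: no H
  2 × N (charge +1): no H
  2 × O: no H
  2 × O (charge -1): no H
  1 × C: 3 H
  1 × O: 1 H
  Total hydrogens = 18.
Molecular formula: C11H18N2O5

C11H18N2O5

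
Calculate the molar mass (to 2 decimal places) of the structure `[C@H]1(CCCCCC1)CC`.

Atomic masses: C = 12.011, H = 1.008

126.24

Molecular formula: C9H18.
M = 9×12.011 + 18×1.008 = 126.24 g/mol.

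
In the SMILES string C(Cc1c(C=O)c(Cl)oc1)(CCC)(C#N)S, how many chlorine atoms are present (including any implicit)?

1

The symbol for chlorine appears 1 time in the SMILES.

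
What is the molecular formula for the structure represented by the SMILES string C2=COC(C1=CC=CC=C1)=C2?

Heavy atoms from the SMILES: 10 C, 1 O.
Implicit hydrogens by atom environment:
  8 × C (aromatic): 1 H each → 8
  2 × C (aromatic): no H
  1 × O (aromatic): no H
  Total hydrogens = 8.
Molecular formula: C10H8O

C10H8O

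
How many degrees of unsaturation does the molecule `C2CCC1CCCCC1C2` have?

2

Molecular formula from the SMILES: C10H18.
DoU = (2C + 2 + N − H − X)/2 = (2·10 + 2 + 0 − 18 − 0)/2 = 4/2 = 2.
(Structurally: 2 ring(s) + 0 π bond(s) = 2.)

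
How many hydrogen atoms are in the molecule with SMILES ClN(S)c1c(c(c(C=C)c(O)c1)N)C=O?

9

Hydrogens are implicit in SMILES; fill each atom to its normal valence:
  5 × C (aromatic): no H
  2 × C: 1 H each → 2
  1 × C: 2 H
  1 × C (aromatic): 1 H
  1 × Cl: no H
  1 × N: 2 H
  1 × N: no H
  1 × O: 1 H
  1 × O: no H
  1 × S: 1 H
  Total hydrogens = 9.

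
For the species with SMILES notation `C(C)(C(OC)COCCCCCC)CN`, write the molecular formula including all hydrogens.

C12H27NO2

Heavy atoms from the SMILES: 12 C, 1 N, 2 O.
Implicit hydrogens by atom environment:
  7 × C: 2 H each → 14
  3 × C: 3 H each → 9
  2 × C: 1 H each → 2
  2 × O: no H
  1 × N: 2 H
  Total hydrogens = 27.
Molecular formula: C12H27NO2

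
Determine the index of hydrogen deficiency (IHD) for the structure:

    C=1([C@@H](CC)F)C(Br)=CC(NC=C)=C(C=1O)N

Molecular formula from the SMILES: C11H14BrFN2O.
DoU = (2C + 2 + N − H − X)/2 = (2·11 + 2 + 2 − 14 − 2)/2 = 10/2 = 5.
(Structurally: 1 ring(s) + 4 π bond(s) = 5.)

5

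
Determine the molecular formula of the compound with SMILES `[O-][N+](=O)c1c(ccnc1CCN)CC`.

Heavy atoms from the SMILES: 9 C, 3 N, 2 O.
Implicit hydrogens by atom environment:
  3 × C: 2 H each → 6
  3 × C (aromatic): no H
  2 × C (aromatic): 1 H each → 2
  1 × C: 3 H
  1 × N: 2 H
  1 × N (aromatic): no H
  1 × N (charge +1): no H
  1 × O: no H
  1 × O (charge -1): no H
  Total hydrogens = 13.
Molecular formula: C9H13N3O2

C9H13N3O2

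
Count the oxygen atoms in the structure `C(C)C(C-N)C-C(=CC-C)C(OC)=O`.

The symbol for oxygen appears 2 times in the SMILES.

2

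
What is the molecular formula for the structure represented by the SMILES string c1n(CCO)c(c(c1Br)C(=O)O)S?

C7H8BrNO3S

Heavy atoms from the SMILES: 1 Br, 7 C, 1 N, 3 O, 1 S.
Implicit hydrogens by atom environment:
  3 × C (aromatic): no H
  2 × C: 2 H each → 4
  2 × O: 1 H each → 2
  1 × Br: no H
  1 × C (aromatic): 1 H
  1 × C: no H
  1 × N (aromatic): no H
  1 × O: no H
  1 × S: 1 H
  Total hydrogens = 8.
Molecular formula: C7H8BrNO3S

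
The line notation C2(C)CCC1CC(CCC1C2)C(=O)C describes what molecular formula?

C13H22O

Heavy atoms from the SMILES: 13 C, 1 O.
Implicit hydrogens by atom environment:
  6 × C: 2 H each → 12
  4 × C: 1 H each → 4
  2 × C: 3 H each → 6
  1 × C: no H
  1 × O: no H
  Total hydrogens = 22.
Molecular formula: C13H22O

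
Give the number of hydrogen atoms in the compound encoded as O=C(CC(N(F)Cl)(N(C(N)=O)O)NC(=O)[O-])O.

7

Hydrogens are implicit in SMILES; fill each atom to its normal valence:
  4 × C: no H
  3 × O: no H
  2 × N: no H
  2 × O: 1 H each → 2
  1 × C: 2 H
  1 × Cl: no H
  1 × F: no H
  1 × N: 2 H
  1 × N: 1 H
  1 × O (charge -1): no H
  Total hydrogens = 7.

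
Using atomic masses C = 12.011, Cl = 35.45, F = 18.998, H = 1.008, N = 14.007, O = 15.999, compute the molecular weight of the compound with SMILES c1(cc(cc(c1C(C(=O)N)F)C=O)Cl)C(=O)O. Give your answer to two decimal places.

Molecular formula: C10H7ClFNO4.
M = 10×12.011 + 1×35.45 + 1×18.998 + 7×1.008 + 1×14.007 + 4×15.999 = 259.62 g/mol.

259.62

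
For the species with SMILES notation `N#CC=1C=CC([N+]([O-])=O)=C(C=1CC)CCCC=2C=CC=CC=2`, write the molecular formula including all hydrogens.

Heavy atoms from the SMILES: 18 C, 2 N, 2 O.
Implicit hydrogens by atom environment:
  7 × C (aromatic): 1 H each → 7
  5 × C (aromatic): no H
  4 × C: 2 H each → 8
  1 × C: 3 H
  1 × C: no H
  1 × N (charge +1): no H
  1 × N: no H
  1 × O: no H
  1 × O (charge -1): no H
  Total hydrogens = 18.
Molecular formula: C18H18N2O2

C18H18N2O2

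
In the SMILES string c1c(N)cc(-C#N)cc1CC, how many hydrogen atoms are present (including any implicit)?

Hydrogens are implicit in SMILES; fill each atom to its normal valence:
  3 × C (aromatic): 1 H each → 3
  3 × C (aromatic): no H
  1 × C: 3 H
  1 × C: 2 H
  1 × C: no H
  1 × N: 2 H
  1 × N: no H
  Total hydrogens = 10.

10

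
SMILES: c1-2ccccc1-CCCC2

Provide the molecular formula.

C10H12

Heavy atoms from the SMILES: 10 C.
Implicit hydrogens by atom environment:
  4 × C: 2 H each → 8
  4 × C (aromatic): 1 H each → 4
  2 × C (aromatic): no H
  Total hydrogens = 12.
Molecular formula: C10H12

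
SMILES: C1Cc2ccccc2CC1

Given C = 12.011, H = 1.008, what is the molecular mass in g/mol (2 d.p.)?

Molecular formula: C10H12.
M = 10×12.011 + 12×1.008 = 132.21 g/mol.

132.21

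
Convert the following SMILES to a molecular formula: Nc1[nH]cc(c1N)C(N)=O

Heavy atoms from the SMILES: 5 C, 4 N, 1 O.
Implicit hydrogens by atom environment:
  3 × C (aromatic): no H
  3 × N: 2 H each → 6
  1 × C (aromatic): 1 H
  1 × C: no H
  1 × N (aromatic): 1 H
  1 × O: no H
  Total hydrogens = 8.
Molecular formula: C5H8N4O

C5H8N4O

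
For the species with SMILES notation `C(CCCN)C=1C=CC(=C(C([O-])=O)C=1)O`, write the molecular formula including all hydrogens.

Heavy atoms from the SMILES: 11 C, 1 N, 3 O.
Implicit hydrogens by atom environment:
  4 × C: 2 H each → 8
  3 × C (aromatic): 1 H each → 3
  3 × C (aromatic): no H
  1 × C: no H
  1 × N: 2 H
  1 × O: 1 H
  1 × O: no H
  1 × O (charge -1): no H
  Total hydrogens = 14.
Net charge -1.
Molecular formula: C11H14NO3-

C11H14NO3-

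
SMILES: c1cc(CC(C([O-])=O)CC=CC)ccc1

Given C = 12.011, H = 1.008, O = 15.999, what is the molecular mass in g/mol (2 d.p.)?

203.26

Molecular formula: C13H15O2-.
M = 13×12.011 + 15×1.008 + 2×15.999 = 203.26 g/mol.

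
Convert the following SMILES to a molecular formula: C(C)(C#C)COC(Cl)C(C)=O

Heavy atoms from the SMILES: 8 C, 1 Cl, 2 O.
Implicit hydrogens by atom environment:
  3 × C: 1 H each → 3
  2 × C: 3 H each → 6
  2 × C: no H
  2 × O: no H
  1 × C: 2 H
  1 × Cl: no H
  Total hydrogens = 11.
Molecular formula: C8H11ClO2

C8H11ClO2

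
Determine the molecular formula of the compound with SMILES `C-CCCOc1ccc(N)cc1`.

Heavy atoms from the SMILES: 10 C, 1 N, 1 O.
Implicit hydrogens by atom environment:
  4 × C (aromatic): 1 H each → 4
  3 × C: 2 H each → 6
  2 × C (aromatic): no H
  1 × C: 3 H
  1 × N: 2 H
  1 × O: no H
  Total hydrogens = 15.
Molecular formula: C10H15NO

C10H15NO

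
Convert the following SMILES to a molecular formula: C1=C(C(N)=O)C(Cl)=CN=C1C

C7H7ClN2O

Heavy atoms from the SMILES: 7 C, 1 Cl, 2 N, 1 O.
Implicit hydrogens by atom environment:
  3 × C (aromatic): no H
  2 × C (aromatic): 1 H each → 2
  1 × C: 3 H
  1 × C: no H
  1 × Cl: no H
  1 × N: 2 H
  1 × N (aromatic): no H
  1 × O: no H
  Total hydrogens = 7.
Molecular formula: C7H7ClN2O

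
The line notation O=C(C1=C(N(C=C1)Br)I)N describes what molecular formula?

C5H4BrIN2O

Heavy atoms from the SMILES: 1 Br, 5 C, 1 I, 2 N, 1 O.
Implicit hydrogens by atom environment:
  2 × C (aromatic): 1 H each → 2
  2 × C (aromatic): no H
  1 × Br: no H
  1 × C: no H
  1 × I: no H
  1 × N: 2 H
  1 × N (aromatic): no H
  1 × O: no H
  Total hydrogens = 4.
Molecular formula: C5H4BrIN2O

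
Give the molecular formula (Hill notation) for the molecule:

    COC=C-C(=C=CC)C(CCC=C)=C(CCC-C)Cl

Heavy atoms from the SMILES: 17 C, 1 Cl, 1 O.
Implicit hydrogens by atom environment:
  6 × C: 2 H each → 12
  4 × C: 1 H each → 4
  4 × C: no H
  3 × C: 3 H each → 9
  1 × Cl: no H
  1 × O: no H
  Total hydrogens = 25.
Molecular formula: C17H25ClO

C17H25ClO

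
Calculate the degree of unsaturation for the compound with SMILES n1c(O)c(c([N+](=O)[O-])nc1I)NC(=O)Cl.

6

Molecular formula from the SMILES: C5H2ClIN4O4.
DoU = (2C + 2 + N − H − X)/2 = (2·5 + 2 + 4 − 2 − 2)/2 = 12/2 = 6.
(Structurally: 1 ring(s) + 5 π bond(s) = 6.)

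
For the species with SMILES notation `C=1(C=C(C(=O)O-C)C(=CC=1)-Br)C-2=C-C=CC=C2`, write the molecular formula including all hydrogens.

Heavy atoms from the SMILES: 1 Br, 14 C, 2 O.
Implicit hydrogens by atom environment:
  8 × C (aromatic): 1 H each → 8
  4 × C (aromatic): no H
  2 × O: no H
  1 × Br: no H
  1 × C: 3 H
  1 × C: no H
  Total hydrogens = 11.
Molecular formula: C14H11BrO2

C14H11BrO2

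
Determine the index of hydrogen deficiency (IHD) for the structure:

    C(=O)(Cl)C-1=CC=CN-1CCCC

Molecular formula from the SMILES: C9H12ClNO.
DoU = (2C + 2 + N − H − X)/2 = (2·9 + 2 + 1 − 12 − 1)/2 = 8/2 = 4.
(Structurally: 1 ring(s) + 3 π bond(s) = 4.)

4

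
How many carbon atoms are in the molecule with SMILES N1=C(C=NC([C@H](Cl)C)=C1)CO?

The symbol for carbon appears 7 times in the SMILES. (Cl is a single chlorine, not C + l.)

7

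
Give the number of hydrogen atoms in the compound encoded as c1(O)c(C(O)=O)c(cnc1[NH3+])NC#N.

7

Hydrogens are implicit in SMILES; fill each atom to its normal valence:
  4 × C (aromatic): no H
  2 × C: no H
  2 × O: 1 H each → 2
  1 × C (aromatic): 1 H
  1 × N (charge +1): 3 H
  1 × N: 1 H
  1 × N (aromatic): no H
  1 × N: no H
  1 × O: no H
  Total hydrogens = 7.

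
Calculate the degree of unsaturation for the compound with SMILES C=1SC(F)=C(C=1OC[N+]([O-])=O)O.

Molecular formula from the SMILES: C5H4FNO4S.
DoU = (2C + 2 + N − H − X)/2 = (2·5 + 2 + 1 − 4 − 1)/2 = 8/2 = 4.
(Structurally: 1 ring(s) + 3 π bond(s) = 4.)

4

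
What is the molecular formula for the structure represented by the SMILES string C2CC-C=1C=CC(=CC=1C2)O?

Heavy atoms from the SMILES: 10 C, 1 O.
Implicit hydrogens by atom environment:
  4 × C: 2 H each → 8
  3 × C (aromatic): 1 H each → 3
  3 × C (aromatic): no H
  1 × O: 1 H
  Total hydrogens = 12.
Molecular formula: C10H12O

C10H12O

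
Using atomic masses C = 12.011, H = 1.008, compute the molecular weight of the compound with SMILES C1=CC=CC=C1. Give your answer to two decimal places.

78.11

Molecular formula: C6H6.
M = 6×12.011 + 6×1.008 = 78.11 g/mol.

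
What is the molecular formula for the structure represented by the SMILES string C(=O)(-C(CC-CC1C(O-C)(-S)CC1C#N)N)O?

Heavy atoms from the SMILES: 11 C, 2 N, 3 O, 1 S.
Implicit hydrogens by atom environment:
  4 × C: 2 H each → 8
  3 × C: 1 H each → 3
  3 × C: no H
  2 × O: no H
  1 × C: 3 H
  1 × N: 2 H
  1 × N: no H
  1 × O: 1 H
  1 × S: 1 H
  Total hydrogens = 18.
Molecular formula: C11H18N2O3S

C11H18N2O3S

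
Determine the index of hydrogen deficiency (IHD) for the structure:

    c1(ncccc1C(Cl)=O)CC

Molecular formula from the SMILES: C8H8ClNO.
DoU = (2C + 2 + N − H − X)/2 = (2·8 + 2 + 1 − 8 − 1)/2 = 10/2 = 5.
(Structurally: 1 ring(s) + 4 π bond(s) = 5.)

5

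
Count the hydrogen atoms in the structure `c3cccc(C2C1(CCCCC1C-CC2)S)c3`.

22

Hydrogens are implicit in SMILES; fill each atom to its normal valence:
  7 × C: 2 H each → 14
  5 × C (aromatic): 1 H each → 5
  2 × C: 1 H each → 2
  1 × C: no H
  1 × C (aromatic): no H
  1 × S: 1 H
  Total hydrogens = 22.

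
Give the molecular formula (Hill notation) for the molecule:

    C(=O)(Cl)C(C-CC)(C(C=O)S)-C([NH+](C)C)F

Heavy atoms from the SMILES: 10 C, 1 Cl, 1 F, 1 N, 2 O, 1 S.
Implicit hydrogens by atom environment:
  3 × C: 3 H each → 9
  3 × C: 1 H each → 3
  2 × C: 2 H each → 4
  2 × C: no H
  2 × O: no H
  1 × Cl: no H
  1 × F: no H
  1 × N (charge +1): 1 H
  1 × S: 1 H
  Total hydrogens = 18.
Net charge +1.
Molecular formula: C10H18ClFNO2S+

C10H18ClFNO2S+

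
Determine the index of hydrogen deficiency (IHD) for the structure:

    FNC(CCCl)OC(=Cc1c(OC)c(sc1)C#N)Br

6

Molecular formula from the SMILES: C11H11BrClFN2O2S.
DoU = (2C + 2 + N − H − X)/2 = (2·11 + 2 + 2 − 11 − 3)/2 = 12/2 = 6.
(Structurally: 1 ring(s) + 5 π bond(s) = 6.)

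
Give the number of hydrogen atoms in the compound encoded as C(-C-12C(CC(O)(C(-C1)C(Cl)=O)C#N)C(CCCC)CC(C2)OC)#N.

25

Hydrogens are implicit in SMILES; fill each atom to its normal valence:
  7 × C: 2 H each → 14
  5 × C: no H
  4 × C: 1 H each → 4
  2 × C: 3 H each → 6
  2 × N: no H
  2 × O: no H
  1 × Cl: no H
  1 × O: 1 H
  Total hydrogens = 25.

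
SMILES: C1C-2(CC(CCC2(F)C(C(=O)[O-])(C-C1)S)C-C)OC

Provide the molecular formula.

Heavy atoms from the SMILES: 14 C, 1 F, 3 O, 1 S.
Implicit hydrogens by atom environment:
  7 × C: 2 H each → 14
  4 × C: no H
  2 × C: 3 H each → 6
  2 × O: no H
  1 × C: 1 H
  1 × F: no H
  1 × O (charge -1): no H
  1 × S: 1 H
  Total hydrogens = 22.
Net charge -1.
Molecular formula: C14H22FO3S-

C14H22FO3S-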